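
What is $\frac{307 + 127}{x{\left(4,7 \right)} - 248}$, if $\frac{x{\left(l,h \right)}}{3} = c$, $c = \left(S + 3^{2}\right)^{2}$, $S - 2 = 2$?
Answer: $\frac{62}{37} \approx 1.6757$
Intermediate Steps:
$S = 4$ ($S = 2 + 2 = 4$)
$c = 169$ ($c = \left(4 + 3^{2}\right)^{2} = \left(4 + 9\right)^{2} = 13^{2} = 169$)
$x{\left(l,h \right)} = 507$ ($x{\left(l,h \right)} = 3 \cdot 169 = 507$)
$\frac{307 + 127}{x{\left(4,7 \right)} - 248} = \frac{307 + 127}{507 - 248} = \frac{434}{259} = 434 \cdot \frac{1}{259} = \frac{62}{37}$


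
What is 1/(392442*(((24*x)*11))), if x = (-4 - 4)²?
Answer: 1/6630700032 ≈ 1.5081e-10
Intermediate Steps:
x = 64 (x = (-8)² = 64)
1/(392442*(((24*x)*11))) = 1/(392442*(((24*64)*11))) = 1/(392442*((1536*11))) = (1/392442)/16896 = (1/392442)*(1/16896) = 1/6630700032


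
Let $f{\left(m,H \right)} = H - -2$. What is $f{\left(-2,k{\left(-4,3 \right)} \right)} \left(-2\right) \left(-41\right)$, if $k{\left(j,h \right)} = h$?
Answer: $410$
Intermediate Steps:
$f{\left(m,H \right)} = 2 + H$ ($f{\left(m,H \right)} = H + 2 = 2 + H$)
$f{\left(-2,k{\left(-4,3 \right)} \right)} \left(-2\right) \left(-41\right) = \left(2 + 3\right) \left(-2\right) \left(-41\right) = 5 \left(-2\right) \left(-41\right) = \left(-10\right) \left(-41\right) = 410$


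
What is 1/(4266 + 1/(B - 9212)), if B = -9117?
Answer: 18329/78191513 ≈ 0.00023441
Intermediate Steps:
1/(4266 + 1/(B - 9212)) = 1/(4266 + 1/(-9117 - 9212)) = 1/(4266 + 1/(-18329)) = 1/(4266 - 1/18329) = 1/(78191513/18329) = 18329/78191513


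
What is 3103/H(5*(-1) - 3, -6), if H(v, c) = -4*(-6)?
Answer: 3103/24 ≈ 129.29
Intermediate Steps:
H(v, c) = 24
3103/H(5*(-1) - 3, -6) = 3103/24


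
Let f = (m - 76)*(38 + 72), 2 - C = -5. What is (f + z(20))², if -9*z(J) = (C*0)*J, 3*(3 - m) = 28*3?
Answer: 123432100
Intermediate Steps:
C = 7 (C = 2 - 1*(-5) = 2 + 5 = 7)
m = -25 (m = 3 - 28*3/3 = 3 - ⅓*84 = 3 - 28 = -25)
z(J) = 0 (z(J) = -7*0*J/9 = -0*J = -⅑*0 = 0)
f = -11110 (f = (-25 - 76)*(38 + 72) = -101*110 = -11110)
(f + z(20))² = (-11110 + 0)² = (-11110)² = 123432100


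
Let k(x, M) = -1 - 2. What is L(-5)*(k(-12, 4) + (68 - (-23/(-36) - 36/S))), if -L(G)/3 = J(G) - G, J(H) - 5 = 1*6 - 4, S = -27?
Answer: -2269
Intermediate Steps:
J(H) = 7 (J(H) = 5 + (1*6 - 4) = 5 + (6 - 4) = 5 + 2 = 7)
L(G) = -21 + 3*G (L(G) = -3*(7 - G) = -21 + 3*G)
k(x, M) = -3
L(-5)*(k(-12, 4) + (68 - (-23/(-36) - 36/S))) = (-21 + 3*(-5))*(-3 + (68 - (-23/(-36) - 36/(-27)))) = (-21 - 15)*(-3 + (68 - (-23*(-1/36) - 36*(-1/27)))) = -36*(-3 + (68 - (23/36 + 4/3))) = -36*(-3 + (68 - 1*71/36)) = -36*(-3 + (68 - 71/36)) = -36*(-3 + 2377/36) = -36*2269/36 = -2269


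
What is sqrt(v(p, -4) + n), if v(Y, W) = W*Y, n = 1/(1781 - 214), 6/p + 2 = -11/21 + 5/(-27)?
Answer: sqrt(1392362551)/12536 ≈ 2.9766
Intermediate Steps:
p = -567/256 (p = 6/(-2 + (-11/21 + 5/(-27))) = 6/(-2 + (-11*1/21 + 5*(-1/27))) = 6/(-2 + (-11/21 - 5/27)) = 6/(-2 - 134/189) = 6/(-512/189) = 6*(-189/512) = -567/256 ≈ -2.2148)
n = 1/1567 ≈ 0.00063816
sqrt(v(p, -4) + n) = sqrt(-4*(-567/256) + 1/1567) = sqrt(567/64 + 1/1567) = sqrt(888553/100288) = sqrt(1392362551)/12536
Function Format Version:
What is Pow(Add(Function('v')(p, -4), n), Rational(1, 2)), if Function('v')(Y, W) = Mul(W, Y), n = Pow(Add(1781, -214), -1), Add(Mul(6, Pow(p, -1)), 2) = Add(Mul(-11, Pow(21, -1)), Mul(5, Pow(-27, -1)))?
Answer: Mul(Rational(1, 12536), Pow(1392362551, Rational(1, 2))) ≈ 2.9766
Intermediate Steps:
p = Rational(-567, 256) (p = Mul(6, Pow(Add(-2, Add(Mul(-11, Pow(21, -1)), Mul(5, Pow(-27, -1)))), -1)) = Mul(6, Pow(Add(-2, Add(Mul(-11, Rational(1, 21)), Mul(5, Rational(-1, 27)))), -1)) = Mul(6, Pow(Add(-2, Add(Rational(-11, 21), Rational(-5, 27))), -1)) = Mul(6, Pow(Add(-2, Rational(-134, 189)), -1)) = Mul(6, Pow(Rational(-512, 189), -1)) = Mul(6, Rational(-189, 512)) = Rational(-567, 256) ≈ -2.2148)
n = Rational(1, 1567) (n = Pow(1567, -1) = Rational(1, 1567) ≈ 0.00063816)
Pow(Add(Function('v')(p, -4), n), Rational(1, 2)) = Pow(Add(Mul(-4, Rational(-567, 256)), Rational(1, 1567)), Rational(1, 2)) = Pow(Add(Rational(567, 64), Rational(1, 1567)), Rational(1, 2)) = Pow(Rational(888553, 100288), Rational(1, 2)) = Mul(Rational(1, 12536), Pow(1392362551, Rational(1, 2)))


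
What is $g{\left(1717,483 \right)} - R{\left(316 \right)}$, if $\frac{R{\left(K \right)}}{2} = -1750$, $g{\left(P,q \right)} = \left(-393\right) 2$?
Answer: $2714$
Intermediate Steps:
$g{\left(P,q \right)} = -786$
$R{\left(K \right)} = -3500$ ($R{\left(K \right)} = 2 \left(-1750\right) = -3500$)
$g{\left(1717,483 \right)} - R{\left(316 \right)} = -786 - -3500 = -786 + 3500 = 2714$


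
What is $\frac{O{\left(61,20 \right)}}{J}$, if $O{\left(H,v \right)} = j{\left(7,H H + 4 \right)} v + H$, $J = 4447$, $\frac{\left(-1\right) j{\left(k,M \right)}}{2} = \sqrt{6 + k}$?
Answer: $\frac{61}{4447} - \frac{40 \sqrt{13}}{4447} \approx -0.018714$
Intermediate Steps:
$j{\left(k,M \right)} = - 2 \sqrt{6 + k}$
$O{\left(H,v \right)} = H - 2 v \sqrt{13}$ ($O{\left(H,v \right)} = - 2 \sqrt{6 + 7} v + H = - 2 \sqrt{13} v + H = - 2 v \sqrt{13} + H = H - 2 v \sqrt{13}$)
$\frac{O{\left(61,20 \right)}}{J} = \frac{61 - 40 \sqrt{13}}{4447} = \left(61 - 40 \sqrt{13}\right) \frac{1}{4447} = \frac{61}{4447} - \frac{40 \sqrt{13}}{4447}$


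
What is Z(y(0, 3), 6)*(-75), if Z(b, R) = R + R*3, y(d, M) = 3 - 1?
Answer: -1800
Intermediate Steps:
y(d, M) = 2
Z(b, R) = 4*R (Z(b, R) = R + 3*R = 4*R)
Z(y(0, 3), 6)*(-75) = (4*6)*(-75) = 24*(-75) = -1800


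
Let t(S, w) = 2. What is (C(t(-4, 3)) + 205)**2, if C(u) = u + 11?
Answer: 47524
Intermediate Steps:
C(u) = 11 + u
(C(t(-4, 3)) + 205)**2 = ((11 + 2) + 205)**2 = (13 + 205)**2 = 218**2 = 47524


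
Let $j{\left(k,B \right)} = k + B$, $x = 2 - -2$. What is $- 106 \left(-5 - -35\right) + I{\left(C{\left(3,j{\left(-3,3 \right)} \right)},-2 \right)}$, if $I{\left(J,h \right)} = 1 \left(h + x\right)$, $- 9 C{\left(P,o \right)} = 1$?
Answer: $-3178$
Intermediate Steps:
$x = 4$ ($x = 2 + 2 = 4$)
$j{\left(k,B \right)} = B + k$
$C{\left(P,o \right)} = - \frac{1}{9}$ ($C{\left(P,o \right)} = \left(- \frac{1}{9}\right) 1 = - \frac{1}{9}$)
$I{\left(J,h \right)} = 4 + h$ ($I{\left(J,h \right)} = 1 \left(h + 4\right) = 1 \left(4 + h\right) = 4 + h$)
$- 106 \left(-5 - -35\right) + I{\left(C{\left(3,j{\left(-3,3 \right)} \right)},-2 \right)} = - 106 \left(-5 - -35\right) + \left(4 - 2\right) = - 106 \left(-5 + 35\right) + 2 = \left(-106\right) 30 + 2 = -3180 + 2 = -3178$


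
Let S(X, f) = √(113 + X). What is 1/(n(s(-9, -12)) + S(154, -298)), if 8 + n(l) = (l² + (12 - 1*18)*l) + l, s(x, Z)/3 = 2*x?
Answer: 3178/10099417 - √267/10099417 ≈ 0.00031305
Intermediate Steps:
s(x, Z) = 6*x (s(x, Z) = 3*(2*x) = 6*x)
n(l) = -8 + l² - 5*l (n(l) = -8 + ((l² + (12 - 1*18)*l) + l) = -8 + ((l² + (12 - 18)*l) + l) = -8 + ((l² - 6*l) + l) = -8 + (l² - 5*l) = -8 + l² - 5*l)
1/(n(s(-9, -12)) + S(154, -298)) = 1/((-8 + (6*(-9))² - 30*(-9)) + √(113 + 154)) = 1/((-8 + (-54)² - 5*(-54)) + √267) = 1/((-8 + 2916 + 270) + √267) = 1/(3178 + √267)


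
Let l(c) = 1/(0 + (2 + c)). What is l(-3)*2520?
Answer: -2520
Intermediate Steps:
l(c) = 1/(2 + c)
l(-3)*2520 = 2520/(2 - 3) = 2520/(-1) = -1*2520 = -2520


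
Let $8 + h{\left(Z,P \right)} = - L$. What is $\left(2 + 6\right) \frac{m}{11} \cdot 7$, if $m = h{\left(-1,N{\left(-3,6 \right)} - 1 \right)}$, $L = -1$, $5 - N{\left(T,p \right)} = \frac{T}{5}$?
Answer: $- \frac{392}{11} \approx -35.636$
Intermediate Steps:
$N{\left(T,p \right)} = 5 - \frac{T}{5}$
$h{\left(Z,P \right)} = -7$ ($h{\left(Z,P \right)} = -8 - -1 = -8 + 1 = -7$)
$m = -7$
$\left(2 + 6\right) \frac{m}{11} \cdot 7 = \left(2 + 6\right) \left(- \frac{7}{11}\right) 7 = 8 \left(\left(-7\right) \frac{1}{11}\right) 7 = 8 \left(- \frac{7}{11}\right) 7 = \left(- \frac{56}{11}\right) 7 = - \frac{392}{11}$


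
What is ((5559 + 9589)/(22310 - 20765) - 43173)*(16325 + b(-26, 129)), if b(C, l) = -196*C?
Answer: -1428505161677/1545 ≈ -9.2460e+8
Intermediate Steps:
((5559 + 9589)/(22310 - 20765) - 43173)*(16325 + b(-26, 129)) = ((5559 + 9589)/(22310 - 20765) - 43173)*(16325 - 196*(-26)) = (15148/1545 - 43173)*(16325 + 5096) = (15148*(1/1545) - 43173)*21421 = (15148/1545 - 43173)*21421 = -66687137/1545*21421 = -1428505161677/1545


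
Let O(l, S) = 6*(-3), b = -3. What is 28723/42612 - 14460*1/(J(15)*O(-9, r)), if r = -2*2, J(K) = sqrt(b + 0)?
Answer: 28723/42612 - 2410*I*sqrt(3)/9 ≈ 0.67406 - 463.8*I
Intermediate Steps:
J(K) = I*sqrt(3) (J(K) = sqrt(-3 + 0) = sqrt(-3) = I*sqrt(3))
r = -4
O(l, S) = -18
28723/42612 - 14460*1/(J(15)*O(-9, r)) = 28723/42612 - 14460*I*sqrt(3)/54 = 28723*(1/42612) - 14460*I*sqrt(3)/54 = 28723/42612 - 2410*I*sqrt(3)/9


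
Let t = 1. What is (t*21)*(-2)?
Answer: -42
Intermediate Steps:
(t*21)*(-2) = (1*21)*(-2) = 21*(-2) = -42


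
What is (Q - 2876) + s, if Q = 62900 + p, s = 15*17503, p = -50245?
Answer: 272324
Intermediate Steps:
s = 262545
Q = 12655 (Q = 62900 - 50245 = 12655)
(Q - 2876) + s = (12655 - 2876) + 262545 = 9779 + 262545 = 272324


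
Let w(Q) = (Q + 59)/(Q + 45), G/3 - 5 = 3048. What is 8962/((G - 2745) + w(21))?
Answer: 147873/105851 ≈ 1.3970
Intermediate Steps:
G = 9159 (G = 15 + 3*3048 = 15 + 9144 = 9159)
w(Q) = (59 + Q)/(45 + Q)
8962/((G - 2745) + w(21)) = 8962/((9159 - 2745) + (59 + 21)/(45 + 21)) = 8962/(6414 + 80/66) = 8962/(6414 + (1/66)*80) = 8962/(6414 + 40/33) = 8962/(211702/33) = 8962*(33/211702) = 147873/105851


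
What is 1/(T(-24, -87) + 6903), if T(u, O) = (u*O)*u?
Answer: -1/43209 ≈ -2.3143e-5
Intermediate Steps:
T(u, O) = O*u**2 (T(u, O) = (O*u)*u = O*u**2)
1/(T(-24, -87) + 6903) = 1/(-87*(-24)**2 + 6903) = 1/(-87*576 + 6903) = 1/(-50112 + 6903) = 1/(-43209) = -1/43209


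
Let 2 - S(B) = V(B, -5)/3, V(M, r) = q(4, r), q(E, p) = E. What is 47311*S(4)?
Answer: 94622/3 ≈ 31541.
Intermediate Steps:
V(M, r) = 4
S(B) = ⅔ (S(B) = 2 - 4/3 = ⅔)
47311*S(4) = 47311*(⅔) = 94622/3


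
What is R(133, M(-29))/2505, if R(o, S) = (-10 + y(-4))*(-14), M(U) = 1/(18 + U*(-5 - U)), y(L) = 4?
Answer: 28/835 ≈ 0.033533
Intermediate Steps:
R(o, S) = 84 (R(o, S) = (-10 + 4)*(-14) = -6*(-14) = 84)
R(133, M(-29))/2505 = 84/2505 = 84*(1/2505) = 28/835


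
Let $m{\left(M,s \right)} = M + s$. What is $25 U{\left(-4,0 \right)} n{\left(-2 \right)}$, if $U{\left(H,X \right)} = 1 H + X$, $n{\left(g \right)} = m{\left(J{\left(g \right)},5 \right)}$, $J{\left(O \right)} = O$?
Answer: $-300$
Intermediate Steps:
$n{\left(g \right)} = 5 + g$ ($n{\left(g \right)} = g + 5 = 5 + g$)
$U{\left(H,X \right)} = H + X$
$25 U{\left(-4,0 \right)} n{\left(-2 \right)} = 25 \left(-4 + 0\right) \left(5 - 2\right) = 25 \left(-4\right) 3 = \left(-100\right) 3 = -300$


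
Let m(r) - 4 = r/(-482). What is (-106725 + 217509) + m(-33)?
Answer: 53399849/482 ≈ 1.1079e+5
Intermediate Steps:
m(r) = 4 - r/482 (m(r) = 4 + r/(-482) = 4 + r*(-1/482) = 4 - r/482)
(-106725 + 217509) + m(-33) = (-106725 + 217509) + (4 - 1/482*(-33)) = 110784 + (4 + 33/482) = 110784 + 1961/482 = 53399849/482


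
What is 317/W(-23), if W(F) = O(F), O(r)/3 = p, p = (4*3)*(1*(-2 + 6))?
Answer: 317/144 ≈ 2.2014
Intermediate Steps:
p = 48 (p = 12*(1*4) = 12*4 = 48)
O(r) = 144 (O(r) = 3*48 = 144)
W(F) = 144
317/W(-23) = 317/144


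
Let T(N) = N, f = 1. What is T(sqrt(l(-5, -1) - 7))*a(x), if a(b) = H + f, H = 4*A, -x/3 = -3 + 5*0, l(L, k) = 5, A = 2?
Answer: 9*I*sqrt(2) ≈ 12.728*I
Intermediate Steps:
x = 9 (x = -3*(-3 + 5*0) = -3*(-3 + 0) = -3*(-3) = 9)
H = 8 (H = 4*2 = 8)
a(b) = 9 (a(b) = 8 + 1 = 9)
T(sqrt(l(-5, -1) - 7))*a(x) = sqrt(5 - 7)*9 = sqrt(-2)*9 = (I*sqrt(2))*9 = 9*I*sqrt(2)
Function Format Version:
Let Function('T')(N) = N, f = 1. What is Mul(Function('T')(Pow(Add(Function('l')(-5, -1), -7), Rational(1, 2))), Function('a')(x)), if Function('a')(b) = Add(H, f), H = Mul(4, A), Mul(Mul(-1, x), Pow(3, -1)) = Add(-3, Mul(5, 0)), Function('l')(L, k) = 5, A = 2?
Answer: Mul(9, I, Pow(2, Rational(1, 2))) ≈ Mul(12.728, I)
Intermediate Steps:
x = 9 (x = Mul(-3, Add(-3, Mul(5, 0))) = Mul(-3, Add(-3, 0)) = Mul(-3, -3) = 9)
H = 8 (H = Mul(4, 2) = 8)
Function('a')(b) = 9 (Function('a')(b) = Add(8, 1) = 9)
Mul(Function('T')(Pow(Add(Function('l')(-5, -1), -7), Rational(1, 2))), Function('a')(x)) = Mul(Pow(Add(5, -7), Rational(1, 2)), 9) = Mul(Pow(-2, Rational(1, 2)), 9) = Mul(Mul(I, Pow(2, Rational(1, 2))), 9) = Mul(9, I, Pow(2, Rational(1, 2)))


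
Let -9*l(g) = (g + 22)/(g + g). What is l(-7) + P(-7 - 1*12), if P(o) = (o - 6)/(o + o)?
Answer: 310/399 ≈ 0.77694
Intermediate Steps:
P(o) = (-6 + o)/(2*o) (P(o) = (-6 + o)/((2*o)) = (-6 + o)*(1/(2*o)) = (-6 + o)/(2*o))
l(g) = -(22 + g)/(18*g) (l(g) = -(g + 22)/(9*(g + g)) = -(22 + g)/(9*(2*g)) = -(22 + g)*1/(2*g)/9 = -(22 + g)/(18*g))
l(-7) + P(-7 - 1*12) = (1/18)*(-22 - 1*(-7))/(-7) + (-6 + (-7 - 1*12))/(2*(-7 - 1*12)) = (1/18)*(-1/7)*(-22 + 7) + (-6 + (-7 - 12))/(2*(-7 - 12)) = (1/18)*(-1/7)*(-15) + (1/2)*(-6 - 19)/(-19) = 5/42 + (1/2)*(-1/19)*(-25) = 5/42 + 25/38 = 310/399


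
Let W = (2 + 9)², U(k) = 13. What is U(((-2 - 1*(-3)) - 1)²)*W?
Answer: 1573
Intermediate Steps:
W = 121 (W = 11² = 121)
U(((-2 - 1*(-3)) - 1)²)*W = 13*121 = 1573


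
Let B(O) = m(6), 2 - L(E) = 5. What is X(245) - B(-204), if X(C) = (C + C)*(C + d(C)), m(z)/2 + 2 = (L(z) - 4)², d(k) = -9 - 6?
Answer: 112606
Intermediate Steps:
L(E) = -3 (L(E) = 2 - 1*5 = 2 - 5 = -3)
d(k) = -15
m(z) = 94 (m(z) = -4 + 2*(-3 - 4)² = -4 + 2*(-7)² = -4 + 2*49 = -4 + 98 = 94)
B(O) = 94
X(C) = 2*C*(-15 + C) (X(C) = (C + C)*(C - 15) = (2*C)*(-15 + C) = 2*C*(-15 + C))
X(245) - B(-204) = 2*245*(-15 + 245) - 1*94 = 2*245*230 - 94 = 112700 - 94 = 112606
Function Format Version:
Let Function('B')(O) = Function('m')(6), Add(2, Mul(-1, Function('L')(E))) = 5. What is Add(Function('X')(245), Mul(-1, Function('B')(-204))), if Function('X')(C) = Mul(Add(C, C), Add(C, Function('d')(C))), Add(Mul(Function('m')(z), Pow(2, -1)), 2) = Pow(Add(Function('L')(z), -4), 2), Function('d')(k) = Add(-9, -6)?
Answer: 112606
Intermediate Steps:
Function('L')(E) = -3 (Function('L')(E) = Add(2, Mul(-1, 5)) = Add(2, -5) = -3)
Function('d')(k) = -15
Function('m')(z) = 94 (Function('m')(z) = Add(-4, Mul(2, Pow(Add(-3, -4), 2))) = Add(-4, Mul(2, Pow(-7, 2))) = Add(-4, Mul(2, 49)) = Add(-4, 98) = 94)
Function('B')(O) = 94
Function('X')(C) = Mul(2, C, Add(-15, C)) (Function('X')(C) = Mul(Add(C, C), Add(C, -15)) = Mul(Mul(2, C), Add(-15, C)) = Mul(2, C, Add(-15, C)))
Add(Function('X')(245), Mul(-1, Function('B')(-204))) = Add(Mul(2, 245, Add(-15, 245)), Mul(-1, 94)) = Add(Mul(2, 245, 230), -94) = Add(112700, -94) = 112606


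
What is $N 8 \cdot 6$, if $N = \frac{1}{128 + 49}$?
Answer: $\frac{16}{59} \approx 0.27119$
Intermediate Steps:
$N = \frac{1}{177} \approx 0.0056497$
$N 8 \cdot 6 = \frac{8 \cdot 6}{177} = \frac{1}{177} \cdot 48 = \frac{16}{59}$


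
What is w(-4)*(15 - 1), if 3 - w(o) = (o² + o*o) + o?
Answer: -350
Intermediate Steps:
w(o) = 3 - o - 2*o² (w(o) = 3 - ((o² + o*o) + o) = 3 - ((o² + o²) + o) = 3 - (2*o² + o) = 3 - (o + 2*o²) = 3 + (-o - 2*o²) = 3 - o - 2*o²)
w(-4)*(15 - 1) = (3 - 1*(-4) - 2*(-4)²)*(15 - 1) = (3 + 4 - 2*16)*14 = (3 + 4 - 32)*14 = -25*14 = -350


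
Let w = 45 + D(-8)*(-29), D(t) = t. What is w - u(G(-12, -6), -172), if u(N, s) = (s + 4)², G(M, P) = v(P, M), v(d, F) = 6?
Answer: -27947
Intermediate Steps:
G(M, P) = 6
u(N, s) = (4 + s)²
w = 277 (w = 45 - 8*(-29) = 45 + 232 = 277)
w - u(G(-12, -6), -172) = 277 - (4 - 172)² = 277 - 1*(-168)² = 277 - 1*28224 = 277 - 28224 = -27947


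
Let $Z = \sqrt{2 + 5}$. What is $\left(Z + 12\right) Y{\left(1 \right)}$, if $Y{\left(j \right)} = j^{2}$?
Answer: $12 + \sqrt{7} \approx 14.646$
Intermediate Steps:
$Z = \sqrt{7} \approx 2.6458$
$\left(Z + 12\right) Y{\left(1 \right)} = \left(\sqrt{7} + 12\right) 1^{2} = \left(12 + \sqrt{7}\right) 1 = 12 + \sqrt{7}$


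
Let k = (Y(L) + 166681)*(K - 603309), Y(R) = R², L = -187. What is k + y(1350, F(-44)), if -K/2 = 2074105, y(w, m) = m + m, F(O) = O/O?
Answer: -958143806348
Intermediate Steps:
F(O) = 1
y(w, m) = 2*m
K = -4148210 (K = -2*2074105 = -4148210)
k = -958143806350 (k = ((-187)² + 166681)*(-4148210 - 603309) = (34969 + 166681)*(-4751519) = 201650*(-4751519) = -958143806350)
k + y(1350, F(-44)) = -958143806350 + 2*1 = -958143806350 + 2 = -958143806348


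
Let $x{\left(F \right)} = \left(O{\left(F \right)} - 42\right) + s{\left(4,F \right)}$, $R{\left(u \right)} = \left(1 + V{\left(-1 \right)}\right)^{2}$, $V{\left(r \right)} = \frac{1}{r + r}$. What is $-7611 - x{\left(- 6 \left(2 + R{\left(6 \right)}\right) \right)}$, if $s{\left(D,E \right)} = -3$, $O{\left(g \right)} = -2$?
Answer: $-7564$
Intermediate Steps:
$V{\left(r \right)} = \frac{1}{2 r}$
$R{\left(u \right)} = \frac{1}{4}$ ($R{\left(u \right)} = \left(1 + \frac{1}{2 \left(-1\right)}\right)^{2} = \left(1 + \frac{1}{2} \left(-1\right)\right)^{2} = \left(1 - \frac{1}{2}\right)^{2} = \left(\frac{1}{2}\right)^{2} = \frac{1}{4}$)
$x{\left(F \right)} = -47$ ($x{\left(F \right)} = \left(-2 - 42\right) - 3 = -44 - 3 = -47$)
$-7611 - x{\left(- 6 \left(2 + R{\left(6 \right)}\right) \right)} = -7611 - -47 = -7611 + 47 = -7564$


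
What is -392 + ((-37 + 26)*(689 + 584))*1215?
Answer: -17014037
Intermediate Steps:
-392 + ((-37 + 26)*(689 + 584))*1215 = -392 - 11*1273*1215 = -392 - 14003*1215 = -392 - 17013645 = -17014037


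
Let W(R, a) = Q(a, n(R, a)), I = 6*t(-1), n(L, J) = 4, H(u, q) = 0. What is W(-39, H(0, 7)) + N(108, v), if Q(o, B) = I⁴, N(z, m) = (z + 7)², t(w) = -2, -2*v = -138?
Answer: 33961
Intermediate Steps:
v = 69 (v = -½*(-138) = 69)
I = -12 (I = 6*(-2) = -12)
N(z, m) = (7 + z)²
Q(o, B) = 20736 (Q(o, B) = (-12)⁴ = 20736)
W(R, a) = 20736
W(-39, H(0, 7)) + N(108, v) = 20736 + (7 + 108)² = 20736 + 115² = 20736 + 13225 = 33961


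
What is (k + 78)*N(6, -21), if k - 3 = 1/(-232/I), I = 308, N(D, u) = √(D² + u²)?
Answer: 13863*√53/58 ≈ 1740.1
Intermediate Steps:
k = 97/58 (k = 3 + 1/(-232/308) = 3 + 1/(-232*1/308) = 3 + 1/(-58/77) = 3 - 77/58 = 97/58 ≈ 1.6724)
(k + 78)*N(6, -21) = (97/58 + 78)*√(6² + (-21)²) = 4621*√(36 + 441)/58 = 4621*√477/58 = 4621*(3*√53)/58 = 13863*√53/58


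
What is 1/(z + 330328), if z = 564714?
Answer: 1/895042 ≈ 1.1173e-6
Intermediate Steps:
1/(z + 330328) = 1/(564714 + 330328) = 1/895042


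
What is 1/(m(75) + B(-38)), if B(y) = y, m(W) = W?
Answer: 1/37 ≈ 0.027027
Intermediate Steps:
1/(m(75) + B(-38)) = 1/(75 - 38) = 1/37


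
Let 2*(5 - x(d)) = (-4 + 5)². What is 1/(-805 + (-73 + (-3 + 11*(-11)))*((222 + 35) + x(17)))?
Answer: -2/104641 ≈ -1.9113e-5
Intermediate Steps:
x(d) = 9/2 (x(d) = 5 - (-4 + 5)²/2 = 5 - ½*1² = 5 - ½*1 = 5 - ½ = 9/2)
1/(-805 + (-73 + (-3 + 11*(-11)))*((222 + 35) + x(17))) = 1/(-805 + (-73 + (-3 + 11*(-11)))*((222 + 35) + 9/2)) = 1/(-805 + (-73 + (-3 - 121))*(257 + 9/2)) = 1/(-805 + (-73 - 124)*(523/2)) = 1/(-805 - 197*523/2) = 1/(-805 - 103031/2) = 1/(-104641/2) = -2/104641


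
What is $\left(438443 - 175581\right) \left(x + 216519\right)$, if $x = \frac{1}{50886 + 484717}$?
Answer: $\frac{30483639811771796}{535603} \approx 5.6915 \cdot 10^{10}$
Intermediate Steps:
$x = \frac{1}{535603} \approx 1.8671 \cdot 10^{-6}$
$\left(438443 - 175581\right) \left(x + 216519\right) = \left(438443 - 175581\right) \left(\frac{1}{535603} + 216519\right) = 262862 \cdot \frac{115968225958}{535603} = \frac{30483639811771796}{535603}$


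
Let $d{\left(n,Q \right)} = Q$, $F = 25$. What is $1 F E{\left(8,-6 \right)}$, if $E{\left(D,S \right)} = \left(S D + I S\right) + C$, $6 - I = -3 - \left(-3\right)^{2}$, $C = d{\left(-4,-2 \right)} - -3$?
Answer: $-3875$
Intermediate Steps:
$C = 1$ ($C = -2 - -3 = -2 + 3 = 1$)
$I = 18$ ($I = 6 - \left(-3 - \left(-3\right)^{2}\right) = 6 - \left(-3 - 9\right) = 6 - -12 = 6 + 12 = 18$)
$E{\left(D,S \right)} = 1 + 18 S + D S$ ($E{\left(D,S \right)} = \left(S D + 18 S\right) + 1 = \left(D S + 18 S\right) + 1 = \left(18 S + D S\right) + 1 = 1 + 18 S + D S$)
$1 F E{\left(8,-6 \right)} = 1 \cdot 25 \left(1 + 18 \left(-6\right) + 8 \left(-6\right)\right) = 25 \left(1 - 108 - 48\right) = 25 \left(-155\right) = -3875$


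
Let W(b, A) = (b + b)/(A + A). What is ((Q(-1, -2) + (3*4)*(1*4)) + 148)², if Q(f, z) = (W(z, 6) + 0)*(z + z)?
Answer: 350464/9 ≈ 38940.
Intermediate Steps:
W(b, A) = b/A (W(b, A) = (2*b)/((2*A)) = (2*b)*(1/(2*A)) = b/A)
Q(f, z) = z²/3 (Q(f, z) = (z/6 + 0)*(z + z) = (z*(⅙) + 0)*(2*z) = (z/6 + 0)*(2*z) = (z/6)*(2*z) = z²/3)
((Q(-1, -2) + (3*4)*(1*4)) + 148)² = (((⅓)*(-2)² + (3*4)*(1*4)) + 148)² = (((⅓)*4 + 12*4) + 148)² = ((4/3 + 48) + 148)² = (148/3 + 148)² = (592/3)² = 350464/9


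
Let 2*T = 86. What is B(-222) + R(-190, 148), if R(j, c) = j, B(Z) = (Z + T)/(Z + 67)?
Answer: -29271/155 ≈ -188.85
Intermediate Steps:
T = 43 (T = (½)*86 = 43)
B(Z) = (43 + Z)/(67 + Z) (B(Z) = (Z + 43)/(Z + 67) = (43 + Z)/(67 + Z))
B(-222) + R(-190, 148) = (43 - 222)/(67 - 222) - 190 = -179/(-155) - 190 = -1/155*(-179) - 190 = 179/155 - 190 = -29271/155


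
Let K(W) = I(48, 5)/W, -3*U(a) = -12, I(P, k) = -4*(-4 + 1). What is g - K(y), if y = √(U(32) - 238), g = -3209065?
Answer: -3209065 + 2*I*√26/13 ≈ -3.2091e+6 + 0.78446*I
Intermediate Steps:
I(P, k) = 12 (I(P, k) = -4*(-3) = 12)
U(a) = 4 (U(a) = -⅓*(-12) = 4)
y = 3*I*√26 (y = √(4 - 238) = √(-234) = 3*I*√26 ≈ 15.297*I)
K(W) = 12/W
g - K(y) = -3209065 - 12/(3*I*√26) = -3209065 - 12*(-I*√26/78) = -3209065 - (-2)*I*√26/13 = -3209065 + 2*I*√26/13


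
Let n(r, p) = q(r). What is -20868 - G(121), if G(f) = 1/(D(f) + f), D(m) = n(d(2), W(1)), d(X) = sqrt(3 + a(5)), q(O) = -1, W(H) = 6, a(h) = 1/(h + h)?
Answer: -2504161/120 ≈ -20868.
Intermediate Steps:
a(h) = 1/(2*h)
d(X) = sqrt(310)/10 (d(X) = sqrt(3 + (1/2)/5) = sqrt(3 + (1/2)*(1/5)) = sqrt(3 + 1/10) = sqrt(31/10) = sqrt(310)/10)
n(r, p) = -1
D(m) = -1
G(f) = 1/(-1 + f)
-20868 - G(121) = -20868 - 1/(-1 + 121) = -20868 - 1/120 = -2504161/120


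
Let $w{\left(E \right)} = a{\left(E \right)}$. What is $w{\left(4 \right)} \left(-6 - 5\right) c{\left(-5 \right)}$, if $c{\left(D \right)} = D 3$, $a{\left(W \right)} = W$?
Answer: $660$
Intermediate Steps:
$c{\left(D \right)} = 3 D$
$w{\left(E \right)} = E$
$w{\left(4 \right)} \left(-6 - 5\right) c{\left(-5 \right)} = 4 \left(-6 - 5\right) 3 \left(-5\right) = 4 \left(-6 - 5\right) \left(-15\right) = 4 \left(-11\right) \left(-15\right) = \left(-44\right) \left(-15\right) = 660$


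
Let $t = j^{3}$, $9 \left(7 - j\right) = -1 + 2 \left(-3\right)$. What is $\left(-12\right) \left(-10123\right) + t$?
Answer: $\frac{88899004}{729} \approx 1.2195 \cdot 10^{5}$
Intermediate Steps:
$j = \frac{70}{9}$ ($j = 7 - \frac{-1 + 2 \left(-3\right)}{9} = 7 - \frac{-1 - 6}{9} = 7 - - \frac{7}{9} = 7 + \frac{7}{9} = \frac{70}{9} \approx 7.7778$)
$t = \frac{343000}{729}$ ($t = \left(\frac{70}{9}\right)^{3} = \frac{343000}{729} \approx 470.51$)
$\left(-12\right) \left(-10123\right) + t = \left(-12\right) \left(-10123\right) + \frac{343000}{729} = 121476 + \frac{343000}{729} = \frac{88899004}{729}$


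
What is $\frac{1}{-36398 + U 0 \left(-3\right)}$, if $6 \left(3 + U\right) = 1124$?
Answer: $- \frac{1}{36398} \approx -2.7474 \cdot 10^{-5}$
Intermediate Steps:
$U = \frac{553}{3}$ ($U = -3 + \frac{1}{6} \cdot 1124 = -3 + \frac{562}{3} = \frac{553}{3} \approx 184.33$)
$\frac{1}{-36398 + U 0 \left(-3\right)} = \frac{1}{-36398 + \frac{553 \cdot 0 \left(-3\right)}{3}} = \frac{1}{-36398 + \frac{553}{3} \cdot 0} = \frac{1}{-36398 + 0} = \frac{1}{-36398} = - \frac{1}{36398}$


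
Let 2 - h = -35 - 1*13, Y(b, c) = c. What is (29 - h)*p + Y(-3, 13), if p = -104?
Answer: 2197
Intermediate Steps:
h = 50 (h = 2 - (-35 - 1*13) = 2 - (-35 - 13) = 2 - 1*(-48) = 2 + 48 = 50)
(29 - h)*p + Y(-3, 13) = (29 - 1*50)*(-104) + 13 = (29 - 50)*(-104) + 13 = -21*(-104) + 13 = 2184 + 13 = 2197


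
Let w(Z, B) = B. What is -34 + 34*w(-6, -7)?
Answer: -272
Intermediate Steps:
-34 + 34*w(-6, -7) = -34 + 34*(-7) = -34 - 238 = -272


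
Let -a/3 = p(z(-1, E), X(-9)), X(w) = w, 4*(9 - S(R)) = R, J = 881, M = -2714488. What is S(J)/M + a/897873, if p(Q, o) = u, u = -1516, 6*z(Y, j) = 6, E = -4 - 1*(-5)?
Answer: 16713556127/3249687312032 ≈ 0.0051431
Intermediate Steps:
E = 1 (E = -4 + 5 = 1)
z(Y, j) = 1 (z(Y, j) = (⅙)*6 = 1)
S(R) = 9 - R/4
p(Q, o) = -1516
a = 4548 (a = -3*(-1516) = 4548)
S(J)/M + a/897873 = (9 - ¼*881)/(-2714488) + 4548/897873 = (9 - 881/4)*(-1/2714488) + 4548*(1/897873) = -845/4*(-1/2714488) + 1516/299291 = 845/10857952 + 1516/299291 = 16713556127/3249687312032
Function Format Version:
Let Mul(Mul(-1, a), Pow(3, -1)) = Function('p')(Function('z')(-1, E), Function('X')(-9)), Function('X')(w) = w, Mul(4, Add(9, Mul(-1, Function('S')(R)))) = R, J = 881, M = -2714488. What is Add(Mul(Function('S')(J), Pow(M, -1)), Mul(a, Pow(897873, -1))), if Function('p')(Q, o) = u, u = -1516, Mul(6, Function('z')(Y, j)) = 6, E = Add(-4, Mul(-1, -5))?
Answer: Rational(16713556127, 3249687312032) ≈ 0.0051431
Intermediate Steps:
E = 1 (E = Add(-4, 5) = 1)
Function('z')(Y, j) = 1 (Function('z')(Y, j) = Mul(Rational(1, 6), 6) = 1)
Function('S')(R) = Add(9, Mul(Rational(-1, 4), R))
Function('p')(Q, o) = -1516
a = 4548 (a = Mul(-3, -1516) = 4548)
Add(Mul(Function('S')(J), Pow(M, -1)), Mul(a, Pow(897873, -1))) = Add(Mul(Add(9, Mul(Rational(-1, 4), 881)), Pow(-2714488, -1)), Mul(4548, Pow(897873, -1))) = Add(Mul(Add(9, Rational(-881, 4)), Rational(-1, 2714488)), Mul(4548, Rational(1, 897873))) = Add(Mul(Rational(-845, 4), Rational(-1, 2714488)), Rational(1516, 299291)) = Add(Rational(845, 10857952), Rational(1516, 299291)) = Rational(16713556127, 3249687312032)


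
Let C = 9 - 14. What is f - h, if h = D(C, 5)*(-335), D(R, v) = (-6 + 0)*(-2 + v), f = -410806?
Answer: -416836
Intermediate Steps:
C = -5
D(R, v) = 12 - 6*v (D(R, v) = -6*(-2 + v) = 12 - 6*v)
h = 6030 (h = (12 - 6*5)*(-335) = (12 - 30)*(-335) = -18*(-335) = 6030)
f - h = -410806 - 1*6030 = -410806 - 6030 = -416836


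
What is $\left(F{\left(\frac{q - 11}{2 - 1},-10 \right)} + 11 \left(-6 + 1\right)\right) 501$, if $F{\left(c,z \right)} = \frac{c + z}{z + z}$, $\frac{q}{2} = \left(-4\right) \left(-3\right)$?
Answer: $- \frac{552603}{20} \approx -27630.0$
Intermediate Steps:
$q = 24$ ($q = 2 \left(\left(-4\right) \left(-3\right)\right) = 2 \cdot 12 = 24$)
$F{\left(c,z \right)} = \frac{c + z}{2 z}$
$\left(F{\left(\frac{q - 11}{2 - 1},-10 \right)} + 11 \left(-6 + 1\right)\right) 501 = \left(\frac{\frac{24 - 11}{2 - 1} - 10}{2 \left(-10\right)} + 11 \left(-6 + 1\right)\right) 501 = \left(\frac{1}{2} \left(- \frac{1}{10}\right) \left(\frac{13}{1} - 10\right) + 11 \left(-5\right)\right) 501 = \left(\frac{1}{2} \left(- \frac{1}{10}\right) \left(13 \cdot 1 - 10\right) - 55\right) 501 = \left(\frac{1}{2} \left(- \frac{1}{10}\right) \left(13 - 10\right) - 55\right) 501 = \left(\frac{1}{2} \left(- \frac{1}{10}\right) 3 - 55\right) 501 = \left(- \frac{3}{20} - 55\right) 501 = \left(- \frac{1103}{20}\right) 501 = - \frac{552603}{20}$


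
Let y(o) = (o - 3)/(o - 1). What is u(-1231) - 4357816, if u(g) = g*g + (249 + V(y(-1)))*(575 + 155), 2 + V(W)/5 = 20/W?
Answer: -2631485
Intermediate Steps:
y(o) = (-3 + o)/(-1 + o)
V(W) = -10 + 100/W (V(W) = -10 + 5*(20/W) = -10 + 100/W)
u(g) = 210970 + g² (u(g) = g*g + (249 + (-10 + 100/(((-3 - 1)/(-1 - 1)))))*(575 + 155) = g² + (249 + (-10 + 100/((-4/(-2)))))*730 = g² + (249 + (-10 + 100/((-½*(-4)))))*730 = g² + (249 + (-10 + 100/2))*730 = g² + (249 + (-10 + 100*(½)))*730 = g² + (249 + (-10 + 50))*730 = g² + (249 + 40)*730 = g² + 289*730 = g² + 210970 = 210970 + g²)
u(-1231) - 4357816 = (210970 + (-1231)²) - 4357816 = (210970 + 1515361) - 4357816 = 1726331 - 4357816 = -2631485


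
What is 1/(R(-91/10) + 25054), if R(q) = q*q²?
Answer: 1000/24300429 ≈ 4.1152e-5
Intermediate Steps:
R(q) = q³
1/(R(-91/10) + 25054) = 1/((-91/10)³ + 25054) = 1/(-753571/1000 + 25054) = 1/(24300429/1000) = 1000/24300429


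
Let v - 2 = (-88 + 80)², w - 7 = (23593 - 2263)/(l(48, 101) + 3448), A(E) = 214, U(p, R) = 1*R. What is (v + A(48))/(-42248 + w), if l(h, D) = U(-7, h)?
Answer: -489440/73826603 ≈ -0.0066296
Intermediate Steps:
U(p, R) = R
l(h, D) = h
w = 22901/1748 (w = 7 + (23593 - 2263)/(48 + 3448) = 7 + 21330/3496 = 7 + 21330*(1/3496) = 7 + 10665/1748 = 22901/1748 ≈ 13.101)
v = 66 (v = 2 + (-88 + 80)² = 2 + (-8)² = 2 + 64 = 66)
(v + A(48))/(-42248 + w) = (66 + 214)/(-42248 + 22901/1748) = 280/(-73826603/1748) = 280*(-1748/73826603) = -489440/73826603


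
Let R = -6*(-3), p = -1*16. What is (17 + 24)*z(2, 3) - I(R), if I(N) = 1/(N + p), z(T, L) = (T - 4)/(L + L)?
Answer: -85/6 ≈ -14.167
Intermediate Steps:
z(T, L) = (-4 + T)/(2*L) (z(T, L) = (-4 + T)/((2*L)) = (-4 + T)*(1/(2*L)) = (-4 + T)/(2*L))
p = -16
R = 18
I(N) = 1/(-16 + N) (I(N) = 1/(N - 16) = 1/(-16 + N))
(17 + 24)*z(2, 3) - I(R) = (17 + 24)*((1/2)*(-4 + 2)/3) - 1/(-16 + 18) = 41*((1/2)*(1/3)*(-2)) - 1/2 = 41*(-1/3) - 1*1/2 = -41/3 - 1/2 = -85/6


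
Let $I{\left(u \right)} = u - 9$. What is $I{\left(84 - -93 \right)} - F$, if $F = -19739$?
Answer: $19907$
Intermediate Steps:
$I{\left(u \right)} = -9 + u$ ($I{\left(u \right)} = u - 9 = -9 + u$)
$I{\left(84 - -93 \right)} - F = \left(-9 + \left(84 - -93\right)\right) - -19739 = \left(-9 + \left(84 + 93\right)\right) + 19739 = \left(-9 + 177\right) + 19739 = 168 + 19739 = 19907$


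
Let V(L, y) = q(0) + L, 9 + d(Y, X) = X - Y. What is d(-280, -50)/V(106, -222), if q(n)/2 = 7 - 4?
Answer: 221/112 ≈ 1.9732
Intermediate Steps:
d(Y, X) = -9 + X - Y (d(Y, X) = -9 + (X - Y) = -9 + X - Y)
q(n) = 6 (q(n) = 2*(7 - 4) = 2*3 = 6)
V(L, y) = 6 + L
d(-280, -50)/V(106, -222) = (-9 - 50 - 1*(-280))/(6 + 106) = (-9 - 50 + 280)/112 = 221*(1/112) = 221/112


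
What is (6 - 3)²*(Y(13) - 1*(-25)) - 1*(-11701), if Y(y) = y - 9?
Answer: 11962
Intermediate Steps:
Y(y) = -9 + y
(6 - 3)²*(Y(13) - 1*(-25)) - 1*(-11701) = (6 - 3)²*((-9 + 13) - 1*(-25)) - 1*(-11701) = 3²*(4 + 25) + 11701 = 9*29 + 11701 = 261 + 11701 = 11962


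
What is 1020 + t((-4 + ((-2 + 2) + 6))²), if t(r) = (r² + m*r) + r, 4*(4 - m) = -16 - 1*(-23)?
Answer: 1049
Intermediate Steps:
m = 9/4 (m = 4 - (-16 - 1*(-23))/4 = 4 - (-16 + 23)/4 = 4 - ¼*7 = 4 - 7/4 = 9/4 ≈ 2.2500)
t(r) = r² + 13*r/4 (t(r) = (r² + 9*r/4) + r = r² + 13*r/4)
1020 + t((-4 + ((-2 + 2) + 6))²) = 1020 + (-4 + ((-2 + 2) + 6))²*(13 + 4*(-4 + ((-2 + 2) + 6))²)/4 = 1020 + (-4 + (0 + 6))²*(13 + 4*(-4 + (0 + 6))²)/4 = 1020 + (-4 + 6)²*(13 + 4*(-4 + 6)²)/4 = 1020 + (¼)*2²*(13 + 4*2²) = 1020 + (¼)*4*(13 + 4*4) = 1020 + (¼)*4*(13 + 16) = 1020 + (¼)*4*29 = 1020 + 29 = 1049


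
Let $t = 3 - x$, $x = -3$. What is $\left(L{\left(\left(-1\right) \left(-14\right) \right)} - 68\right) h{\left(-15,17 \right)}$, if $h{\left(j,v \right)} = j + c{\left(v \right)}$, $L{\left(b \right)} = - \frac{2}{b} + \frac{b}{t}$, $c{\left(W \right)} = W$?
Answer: $- \frac{2764}{21} \approx -131.62$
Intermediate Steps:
$t = 6$ ($t = 3 - -3 = 3 + 3 = 6$)
$L{\left(b \right)} = - \frac{2}{b} + \frac{b}{6}$
$h{\left(j,v \right)} = j + v$
$\left(L{\left(\left(-1\right) \left(-14\right) \right)} - 68\right) h{\left(-15,17 \right)} = \left(\left(- \frac{2}{\left(-1\right) \left(-14\right)} + \frac{\left(-1\right) \left(-14\right)}{6}\right) - 68\right) \left(-15 + 17\right) = \left(\left(- \frac{2}{14} + \frac{1}{6} \cdot 14\right) - 68\right) 2 = \left(\left(\left(-2\right) \frac{1}{14} + \frac{7}{3}\right) - 68\right) 2 = \left(\left(- \frac{1}{7} + \frac{7}{3}\right) - 68\right) 2 = \left(\frac{46}{21} - 68\right) 2 = \left(- \frac{1382}{21}\right) 2 = - \frac{2764}{21}$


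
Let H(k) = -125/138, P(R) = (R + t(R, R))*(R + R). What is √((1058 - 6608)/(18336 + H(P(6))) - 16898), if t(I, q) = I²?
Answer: I*√108185124553763702/2530243 ≈ 129.99*I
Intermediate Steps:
P(R) = 2*R*(R + R²) (P(R) = (R + R²)*(R + R) = (R + R²)*(2*R) = 2*R*(R + R²))
H(k) = -125/138 (H(k) = -125*1/138 = -125/138)
√((1058 - 6608)/(18336 + H(P(6))) - 16898) = √((1058 - 6608)/(18336 - 125/138) - 16898) = √(-5550/2530243/138 - 16898) = √(-5550*138/2530243 - 16898) = √(-765900/2530243 - 16898) = √(-42756812114/2530243) = I*√108185124553763702/2530243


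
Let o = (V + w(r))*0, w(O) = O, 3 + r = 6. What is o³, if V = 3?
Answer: 0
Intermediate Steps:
r = 3 (r = -3 + 6 = 3)
o = 0 (o = (3 + 3)*0 = 6*0 = 0)
o³ = 0³ = 0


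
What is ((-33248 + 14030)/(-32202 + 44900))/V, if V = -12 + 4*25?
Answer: -9609/558712 ≈ -0.017198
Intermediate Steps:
V = 88 (V = -12 + 100 = 88)
((-33248 + 14030)/(-32202 + 44900))/V = ((-33248 + 14030)/(-32202 + 44900))/88 = -19218/12698*(1/88) = -19218*1/12698*(1/88) = -9609/6349*1/88 = -9609/558712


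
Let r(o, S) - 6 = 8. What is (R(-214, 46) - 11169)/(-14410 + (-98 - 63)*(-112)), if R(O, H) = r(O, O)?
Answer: -11155/3622 ≈ -3.0798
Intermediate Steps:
r(o, S) = 14 (r(o, S) = 6 + 8 = 14)
R(O, H) = 14
(R(-214, 46) - 11169)/(-14410 + (-98 - 63)*(-112)) = (14 - 11169)/(-14410 + (-98 - 63)*(-112)) = -11155/(-14410 - 161*(-112)) = -11155/(-14410 + 18032) = -11155/3622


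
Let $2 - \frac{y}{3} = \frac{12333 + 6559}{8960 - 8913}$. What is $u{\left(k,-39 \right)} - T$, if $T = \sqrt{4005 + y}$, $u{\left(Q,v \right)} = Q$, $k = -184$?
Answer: $-184 - \frac{3 \sqrt{688503}}{47} \approx -236.96$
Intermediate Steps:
$y = - \frac{56394}{47}$ ($y = 6 - 3 \frac{12333 + 6559}{8960 - 8913} = 6 - 3 \cdot \frac{18892}{47} = 6 - 3 \cdot 18892 \cdot \frac{1}{47} = 6 - \frac{56676}{47} = - \frac{56394}{47} \approx -1199.9$)
$T = \frac{3 \sqrt{688503}}{47}$ ($T = \sqrt{4005 - \frac{56394}{47}} = \sqrt{\frac{131841}{47}} = \frac{3 \sqrt{688503}}{47} \approx 52.963$)
$u{\left(k,-39 \right)} - T = -184 - \frac{3 \sqrt{688503}}{47}$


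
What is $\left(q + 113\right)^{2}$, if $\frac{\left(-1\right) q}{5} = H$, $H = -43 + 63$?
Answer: $169$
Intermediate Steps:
$H = 20$
$q = -100$ ($q = \left(-5\right) 20 = -100$)
$\left(q + 113\right)^{2} = \left(-100 + 113\right)^{2} = 13^{2} = 169$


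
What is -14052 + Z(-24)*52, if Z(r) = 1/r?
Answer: -84325/6 ≈ -14054.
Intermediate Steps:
-14052 + Z(-24)*52 = -14052 + 52/(-24) = -14052 - 1/24*52 = -14052 - 13/6 = -84325/6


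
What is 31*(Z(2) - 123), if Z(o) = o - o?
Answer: -3813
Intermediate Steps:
Z(o) = 0
31*(Z(2) - 123) = 31*(0 - 123) = 31*(-123) = -3813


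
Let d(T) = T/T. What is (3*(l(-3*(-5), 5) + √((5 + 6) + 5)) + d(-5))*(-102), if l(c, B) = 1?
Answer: -1632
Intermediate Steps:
d(T) = 1
(3*(l(-3*(-5), 5) + √((5 + 6) + 5)) + d(-5))*(-102) = (3*(1 + √((5 + 6) + 5)) + 1)*(-102) = (3*(1 + √(11 + 5)) + 1)*(-102) = (3*(1 + √16) + 1)*(-102) = (3*(1 + 4) + 1)*(-102) = (3*5 + 1)*(-102) = (15 + 1)*(-102) = 16*(-102) = -1632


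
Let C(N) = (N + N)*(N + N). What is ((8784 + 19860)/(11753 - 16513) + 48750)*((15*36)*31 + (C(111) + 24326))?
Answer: 74868319695/17 ≈ 4.4040e+9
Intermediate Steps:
C(N) = 4*N² (C(N) = (2*N)*(2*N) = 4*N²)
((8784 + 19860)/(11753 - 16513) + 48750)*((15*36)*31 + (C(111) + 24326)) = ((8784 + 19860)/(11753 - 16513) + 48750)*((15*36)*31 + (4*111² + 24326)) = (28644/(-4760) + 48750)*(540*31 + (4*12321 + 24326)) = (28644*(-1/4760) + 48750)*(16740 + (49284 + 24326)) = (-1023/170 + 48750)*(16740 + 73610) = (8286477/170)*90350 = 74868319695/17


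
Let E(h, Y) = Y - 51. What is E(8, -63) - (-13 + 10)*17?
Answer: -63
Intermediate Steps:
E(h, Y) = -51 + Y
E(8, -63) - (-13 + 10)*17 = (-51 - 63) - (-13 + 10)*17 = -114 - (-3)*17 = -114 - 1*(-51) = -114 + 51 = -63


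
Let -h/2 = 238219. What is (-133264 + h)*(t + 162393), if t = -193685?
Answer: 19078794984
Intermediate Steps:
h = -476438 (h = -2*238219 = -476438)
(-133264 + h)*(t + 162393) = (-133264 - 476438)*(-193685 + 162393) = -609702*(-31292) = 19078794984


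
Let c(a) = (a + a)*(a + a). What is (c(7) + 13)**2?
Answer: 43681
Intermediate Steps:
c(a) = 4*a**2 (c(a) = (2*a)*(2*a) = 4*a**2)
(c(7) + 13)**2 = (4*7**2 + 13)**2 = (4*49 + 13)**2 = (196 + 13)**2 = 209**2 = 43681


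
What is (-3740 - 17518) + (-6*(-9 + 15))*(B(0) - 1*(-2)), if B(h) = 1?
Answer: -21366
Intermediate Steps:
(-3740 - 17518) + (-6*(-9 + 15))*(B(0) - 1*(-2)) = (-3740 - 17518) + (-6*(-9 + 15))*(1 - 1*(-2)) = -21258 + (-6*6)*(1 + 2) = -21258 - 36*3 = -21258 - 108 = -21366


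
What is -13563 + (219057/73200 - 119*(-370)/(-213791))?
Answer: -70736858452171/5216500400 ≈ -13560.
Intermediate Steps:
-13563 + (219057/73200 - 119*(-370)/(-213791)) = -13563 + (219057*(1/73200) + 44030*(-1/213791)) = -13563 + (73019/24400 - 44030/213791) = -13563 + 14536473029/5216500400 = -70736858452171/5216500400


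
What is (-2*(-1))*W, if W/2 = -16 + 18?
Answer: 8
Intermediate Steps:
W = 4 (W = 2*(-16 + 18) = 2*2 = 4)
(-2*(-1))*W = -2*(-1)*4 = 2*4 = 8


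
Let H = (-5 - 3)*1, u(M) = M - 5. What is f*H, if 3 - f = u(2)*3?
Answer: -96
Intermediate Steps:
u(M) = -5 + M
H = -8 (H = -8*1 = -8)
f = 12 (f = 3 - (-5 + 2)*3 = 3 - (-3)*3 = 3 - 1*(-9) = 3 + 9 = 12)
f*H = 12*(-8) = -96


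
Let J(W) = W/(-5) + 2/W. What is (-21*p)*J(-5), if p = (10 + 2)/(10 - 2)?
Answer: -189/10 ≈ -18.900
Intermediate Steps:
J(W) = 2/W - W/5 (J(W) = W*(-1/5) + 2/W = -W/5 + 2/W = 2/W - W/5)
p = 3/2 (p = 12/8 = 12*(1/8) = 3/2 ≈ 1.5000)
(-21*p)*J(-5) = (-21*3/2)*(2/(-5) - 1/5*(-5)) = -63*(2*(-1/5) + 1)/2 = -63*(-2/5 + 1)/2 = -63/2*3/5 = -189/10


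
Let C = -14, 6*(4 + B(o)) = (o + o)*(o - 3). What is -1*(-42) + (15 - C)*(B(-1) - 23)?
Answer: -2107/3 ≈ -702.33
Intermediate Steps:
B(o) = -4 + o*(-3 + o)/3 (B(o) = -4 + ((o + o)*(o - 3))/6 = -4 + ((2*o)*(-3 + o))/6 = -4 + (2*o*(-3 + o))/6 = -4 + o*(-3 + o)/3)
-1*(-42) + (15 - C)*(B(-1) - 23) = -1*(-42) + (15 - 1*(-14))*((-4 - 1*(-1) + (⅓)*(-1)²) - 23) = 42 + (15 + 14)*((-4 + 1 + (⅓)*1) - 23) = 42 + 29*((-4 + 1 + ⅓) - 23) = 42 + 29*(-8/3 - 23) = 42 + 29*(-77/3) = 42 - 2233/3 = -2107/3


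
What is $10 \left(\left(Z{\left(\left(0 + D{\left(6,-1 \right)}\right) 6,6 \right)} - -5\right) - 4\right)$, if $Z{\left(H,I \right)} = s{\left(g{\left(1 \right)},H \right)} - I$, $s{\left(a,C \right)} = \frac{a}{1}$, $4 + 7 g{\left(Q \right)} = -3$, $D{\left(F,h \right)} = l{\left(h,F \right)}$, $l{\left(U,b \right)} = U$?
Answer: $-60$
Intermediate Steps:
$D{\left(F,h \right)} = h$
$g{\left(Q \right)} = -1$ ($g{\left(Q \right)} = - \frac{4}{7} + \frac{1}{7} \left(-3\right) = - \frac{4}{7} - \frac{3}{7} = -1$)
$s{\left(a,C \right)} = a$ ($s{\left(a,C \right)} = a 1 = a$)
$Z{\left(H,I \right)} = -1 - I$
$10 \left(\left(Z{\left(\left(0 + D{\left(6,-1 \right)}\right) 6,6 \right)} - -5\right) - 4\right) = 10 \left(\left(\left(-1 - 6\right) - -5\right) - 4\right) = 10 \left(\left(\left(-1 - 6\right) + 5\right) - 4\right) = 10 \left(\left(-7 + 5\right) - 4\right) = 10 \left(-2 - 4\right) = 10 \left(-6\right) = -60$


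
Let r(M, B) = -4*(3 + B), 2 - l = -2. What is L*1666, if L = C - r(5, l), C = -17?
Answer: 18326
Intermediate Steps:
l = 4 (l = 2 - 1*(-2) = 2 + 2 = 4)
r(M, B) = -12 - 4*B
L = 11 (L = -17 - (-12 - 4*4) = -17 - (-12 - 16) = -17 - 1*(-28) = -17 + 28 = 11)
L*1666 = 11*1666 = 18326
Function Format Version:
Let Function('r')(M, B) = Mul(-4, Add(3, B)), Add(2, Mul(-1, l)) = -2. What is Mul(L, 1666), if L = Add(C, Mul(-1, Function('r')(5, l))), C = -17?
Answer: 18326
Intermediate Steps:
l = 4 (l = Add(2, Mul(-1, -2)) = Add(2, 2) = 4)
Function('r')(M, B) = Add(-12, Mul(-4, B))
L = 11 (L = Add(-17, Mul(-1, Add(-12, Mul(-4, 4)))) = Add(-17, Mul(-1, Add(-12, -16))) = Add(-17, Mul(-1, -28)) = Add(-17, 28) = 11)
Mul(L, 1666) = Mul(11, 1666) = 18326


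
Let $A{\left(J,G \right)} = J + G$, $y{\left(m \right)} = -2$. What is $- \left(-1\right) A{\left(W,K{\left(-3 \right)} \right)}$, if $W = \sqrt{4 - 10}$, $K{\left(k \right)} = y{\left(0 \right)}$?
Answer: $-2 + i \sqrt{6} \approx -2.0 + 2.4495 i$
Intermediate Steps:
$K{\left(k \right)} = -2$
$W = i \sqrt{6}$ ($W = \sqrt{-6} = i \sqrt{6} \approx 2.4495 i$)
$A{\left(J,G \right)} = G + J$
$- \left(-1\right) A{\left(W,K{\left(-3 \right)} \right)} = - \left(-1\right) \left(-2 + i \sqrt{6}\right) = - (2 - i \sqrt{6}) = -2 + i \sqrt{6}$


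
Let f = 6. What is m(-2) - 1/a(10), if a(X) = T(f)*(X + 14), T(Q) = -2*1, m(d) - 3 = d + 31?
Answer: 1537/48 ≈ 32.021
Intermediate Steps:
m(d) = 34 + d (m(d) = 3 + (d + 31) = 3 + (31 + d) = 34 + d)
T(Q) = -2
a(X) = -28 - 2*X (a(X) = -2*(X + 14) = -2*(14 + X) = -28 - 2*X)
m(-2) - 1/a(10) = (34 - 2) - 1/(-28 - 2*10) = 32 - 1/(-28 - 20) = 32 - 1/(-48) = 32 - 1*(-1/48) = 32 + 1/48 = 1537/48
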